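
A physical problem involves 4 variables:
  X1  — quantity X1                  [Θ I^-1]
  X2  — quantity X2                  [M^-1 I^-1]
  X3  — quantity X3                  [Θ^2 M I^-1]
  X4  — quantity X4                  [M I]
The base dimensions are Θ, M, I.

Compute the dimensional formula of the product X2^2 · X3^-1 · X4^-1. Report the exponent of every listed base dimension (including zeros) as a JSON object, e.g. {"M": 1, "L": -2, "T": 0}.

Dimensional matrix (Θ×M×I by X1×X2×X3×X4):
  Θ: [ 1  0  2  0]
  M: [ 0 -1  1  1]
  I: [-1 -1 -1  1]
  [Θ]: (2)·0+(-1)·2+(-1)·0 = -2
  [M]: (2)·-1+(-1)·1+(-1)·1 = -4
  [I]: (2)·-1+(-1)·-1+(-1)·1 = -2
⇒ Θ^-2 M^-4 I^-2

{"Θ": -2, "M": -4, "I": -2}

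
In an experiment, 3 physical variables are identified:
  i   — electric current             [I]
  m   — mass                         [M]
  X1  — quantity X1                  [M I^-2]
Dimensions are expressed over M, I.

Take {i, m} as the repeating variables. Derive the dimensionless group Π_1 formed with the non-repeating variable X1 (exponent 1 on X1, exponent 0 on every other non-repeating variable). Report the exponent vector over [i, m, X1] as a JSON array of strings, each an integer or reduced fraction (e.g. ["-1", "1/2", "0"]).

["2", "-1", "1"]

Write exponents as rows M,I / cols i,m,X1:
  M: [ 0  1  1]
  I: [ 1  0 -2]
Row reduction gives pivot columns i,m; rank = 2
Repeat: i,m; free: X1
RREF:
  r0: [   1    0   -2]
  r1: [   0    1    1]
Fix exponent of X1 at 1; solve each RREF row for its pivot's exponent:
  r0: exp(i) + (-2)·1 = 0 ⇒ exp(i) = 2
  r1: exp(m) + (1)·1 = 0 ⇒ exp(m) = -1
Π_1 = i^2 · m^-1 · X1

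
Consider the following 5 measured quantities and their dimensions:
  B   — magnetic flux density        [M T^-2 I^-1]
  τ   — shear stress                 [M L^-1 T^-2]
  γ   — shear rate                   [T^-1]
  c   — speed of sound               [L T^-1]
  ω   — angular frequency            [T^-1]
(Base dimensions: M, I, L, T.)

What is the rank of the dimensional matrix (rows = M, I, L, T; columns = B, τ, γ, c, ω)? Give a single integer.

4

Exponent matrix [M,I,L,T] × [B,τ,γ,c,ω]:
  M: [ 1  1  0  0  0]
  I: [-1  0  0  0  0]
  L: [ 0 -1  0  1  0]
  T: [-2 -2 -1 -1 -1]
Echelon form has 4 nonzero rows (pivots: B,τ,γ,c)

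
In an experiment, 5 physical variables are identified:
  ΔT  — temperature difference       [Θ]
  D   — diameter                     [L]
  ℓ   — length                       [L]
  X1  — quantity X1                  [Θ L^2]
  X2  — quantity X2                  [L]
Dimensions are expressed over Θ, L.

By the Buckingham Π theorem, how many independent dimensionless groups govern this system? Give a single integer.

Exponent matrix [Θ,L] × [ΔT,D,ℓ,X1,X2]:
  Θ: [ 1  0  0  1  0]
  L: [ 0  1  1  2  1]
Row reduction gives pivot columns ΔT,D; rank = 2
Π count = n − r = 5 − 2 = 3

3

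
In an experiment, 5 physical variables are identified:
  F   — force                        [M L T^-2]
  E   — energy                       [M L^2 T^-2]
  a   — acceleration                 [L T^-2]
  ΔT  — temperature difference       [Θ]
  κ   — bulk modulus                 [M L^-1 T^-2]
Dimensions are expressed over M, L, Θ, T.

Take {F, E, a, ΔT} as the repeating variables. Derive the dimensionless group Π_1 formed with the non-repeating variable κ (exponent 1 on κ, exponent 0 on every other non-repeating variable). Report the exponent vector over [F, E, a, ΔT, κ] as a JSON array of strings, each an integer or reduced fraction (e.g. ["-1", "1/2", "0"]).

Write exponents as rows M,L,Θ,T / cols F,E,a,ΔT,κ:
  M: [ 1  1  0  0  1]
  L: [ 1  2  1  0 -1]
  Θ: [ 0  0  0  1  0]
  T: [-2 -2 -2  0 -2]
RREF → pivots at {F,E,a,ΔT} ⇒ r = 4
Pivot set = {F,E,a,ΔT}, free = {κ}
RREF:
  r0: [   1    0    0    0    3]
  r1: [   0    1    0    0   -2]
  r2: [   0    0    1    0    0]
  r3: [   0    0    0    1    0]
Fix exponent of κ at 1; solve each RREF row for its pivot's exponent:
  r0: exp(F) + (3)·1 = 0 ⇒ exp(F) = -3
  r1: exp(E) + (-2)·1 = 0 ⇒ exp(E) = 2
  r2: exp(a) + (0)·1 = 0 ⇒ exp(a) = 0
  r3: exp(ΔT) + (0)·1 = 0 ⇒ exp(ΔT) = 0
Π_1 = F^-3 · E^2 · κ

["-3", "2", "0", "0", "1"]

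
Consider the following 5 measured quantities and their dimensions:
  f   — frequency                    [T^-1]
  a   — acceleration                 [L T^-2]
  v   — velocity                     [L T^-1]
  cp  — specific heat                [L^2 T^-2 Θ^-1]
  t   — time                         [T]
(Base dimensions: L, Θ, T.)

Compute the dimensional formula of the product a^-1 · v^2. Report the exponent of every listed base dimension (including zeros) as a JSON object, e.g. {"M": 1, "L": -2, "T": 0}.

{"L": 1, "Θ": 0, "T": 0}

Write exponents as rows L,Θ,T / cols f,a,v,cp,t:
  L: [ 0  1  1  2  0]
  Θ: [ 0  0  0 -1  0]
  T: [-1 -2 -1 -2  1]
  [L]: (-1)·1+(2)·1 = 1
  [Θ]: (-1)·0+(2)·0 = 0
  [T]: (-1)·-2+(2)·-1 = 0
⇒ L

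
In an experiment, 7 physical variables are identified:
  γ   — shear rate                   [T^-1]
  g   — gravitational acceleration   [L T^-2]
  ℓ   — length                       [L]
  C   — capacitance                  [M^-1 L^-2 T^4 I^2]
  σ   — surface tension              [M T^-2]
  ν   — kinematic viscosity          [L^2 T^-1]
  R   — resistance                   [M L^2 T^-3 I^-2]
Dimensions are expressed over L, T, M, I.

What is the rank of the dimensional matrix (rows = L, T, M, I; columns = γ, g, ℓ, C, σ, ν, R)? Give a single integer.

Write exponents as rows L,T,M,I / cols γ,g,ℓ,C,σ,ν,R:
  L: [ 0  1  1 -2  0  2  2]
  T: [-1 -2  0  4 -2 -1 -3]
  M: [ 0  0  0 -1  1  0  1]
  I: [ 0  0  0  2  0  0 -2]
RREF → pivots at {γ,g,C,σ} ⇒ r = 4

4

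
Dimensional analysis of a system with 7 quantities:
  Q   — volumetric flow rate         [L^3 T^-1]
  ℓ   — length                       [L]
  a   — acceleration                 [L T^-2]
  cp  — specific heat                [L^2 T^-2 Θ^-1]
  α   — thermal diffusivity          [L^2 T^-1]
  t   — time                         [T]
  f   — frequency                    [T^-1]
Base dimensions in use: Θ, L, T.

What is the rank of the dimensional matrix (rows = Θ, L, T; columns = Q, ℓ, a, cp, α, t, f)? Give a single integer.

Write exponents as rows Θ,L,T / cols Q,ℓ,a,cp,α,t,f:
  Θ: [ 0  0  0 -1  0  0  0]
  L: [ 3  1  1  2  2  0  0]
  T: [-1  0 -2 -2 -1  1 -1]
Echelon form has 3 nonzero rows (pivots: Q,ℓ,cp)

3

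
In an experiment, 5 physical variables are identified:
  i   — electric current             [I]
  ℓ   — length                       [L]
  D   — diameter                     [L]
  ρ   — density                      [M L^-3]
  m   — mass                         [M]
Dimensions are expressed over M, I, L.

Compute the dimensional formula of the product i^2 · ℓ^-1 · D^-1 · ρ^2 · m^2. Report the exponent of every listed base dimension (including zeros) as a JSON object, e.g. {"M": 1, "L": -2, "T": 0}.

Dimensional matrix (M×I×L by i×ℓ×D×ρ×m):
  M: [ 0  0  0  1  1]
  I: [ 1  0  0  0  0]
  L: [ 0  1  1 -3  0]
  [M]: (2)·0+(-1)·0+(-1)·0+(2)·1+(2)·1 = 4
  [I]: (2)·1+(-1)·0+(-1)·0+(2)·0+(2)·0 = 2
  [L]: (2)·0+(-1)·1+(-1)·1+(2)·-3+(2)·0 = -8
⇒ M^4 I^2 L^-8

{"M": 4, "I": 2, "L": -8}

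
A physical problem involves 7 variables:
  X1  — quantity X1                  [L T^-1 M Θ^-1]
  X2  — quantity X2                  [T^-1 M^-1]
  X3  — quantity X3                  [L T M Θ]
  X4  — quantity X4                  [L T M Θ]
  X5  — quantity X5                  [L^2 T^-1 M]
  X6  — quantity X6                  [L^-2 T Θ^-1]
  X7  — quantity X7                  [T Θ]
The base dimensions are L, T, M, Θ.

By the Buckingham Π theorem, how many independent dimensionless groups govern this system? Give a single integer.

Write exponents as rows L,T,M,Θ / cols X1,X2,X3,X4,X5,X6,X7:
  L: [ 1  0  1  1  2 -2  0]
  T: [-1 -1  1  1 -1  1  1]
  M: [ 1 -1  1  1  1  0  0]
  Θ: [-1  0  1  1  0 -1  1]
Echelon form has 3 nonzero rows (pivots: X1,X2,X3)
7 vars − rank 3 = 4 Π groups

4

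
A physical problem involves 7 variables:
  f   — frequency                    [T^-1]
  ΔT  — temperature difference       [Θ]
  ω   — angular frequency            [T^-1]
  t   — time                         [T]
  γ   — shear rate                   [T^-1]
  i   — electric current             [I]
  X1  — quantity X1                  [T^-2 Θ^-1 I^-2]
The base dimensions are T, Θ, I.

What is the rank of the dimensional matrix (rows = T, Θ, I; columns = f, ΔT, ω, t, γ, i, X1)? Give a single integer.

Dimensional matrix (T×Θ×I by f×ΔT×ω×t×γ×i×X1):
  T: [-1  0 -1  1 -1  0 -2]
  Θ: [ 0  1  0  0  0  0 -1]
  I: [ 0  0  0  0  0  1 -2]
Echelon form has 3 nonzero rows (pivots: f,ΔT,i)

3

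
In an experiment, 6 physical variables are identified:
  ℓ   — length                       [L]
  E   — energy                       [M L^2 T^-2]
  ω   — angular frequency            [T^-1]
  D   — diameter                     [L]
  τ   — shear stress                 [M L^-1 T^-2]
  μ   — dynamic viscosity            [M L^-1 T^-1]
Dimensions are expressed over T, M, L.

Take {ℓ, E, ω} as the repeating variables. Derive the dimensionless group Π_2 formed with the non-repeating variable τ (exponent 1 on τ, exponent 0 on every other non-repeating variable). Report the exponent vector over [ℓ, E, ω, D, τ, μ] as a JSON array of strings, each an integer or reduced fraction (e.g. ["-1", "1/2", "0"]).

["3", "-1", "0", "0", "1", "0"]

Exponent matrix [T,M,L] × [ℓ,E,ω,D,τ,μ]:
  T: [ 0 -2 -1  0 -2 -1]
  M: [ 0  1  0  0  1  1]
  L: [ 1  2  0  1 -1 -1]
RREF → pivots at {ℓ,E,ω} ⇒ r = 3
Repeat: ℓ,E,ω; free: D,τ,μ
RREF:
  r0: [   1    0    0    1   -3   -3]
  r1: [   0    1    0    0    1    1]
  r2: [   0    0    1    0    0   -1]
Fix exponent of τ at 1, D at 0, μ at 0; solve each RREF row for its pivot's exponent:
  r0: exp(ℓ) + (-3)·1 = 0 ⇒ exp(ℓ) = 3
  r1: exp(E) + (1)·1 = 0 ⇒ exp(E) = -1
  r2: exp(ω) + (0)·1 = 0 ⇒ exp(ω) = 0
Π_2 = ℓ^3 · E^-1 · τ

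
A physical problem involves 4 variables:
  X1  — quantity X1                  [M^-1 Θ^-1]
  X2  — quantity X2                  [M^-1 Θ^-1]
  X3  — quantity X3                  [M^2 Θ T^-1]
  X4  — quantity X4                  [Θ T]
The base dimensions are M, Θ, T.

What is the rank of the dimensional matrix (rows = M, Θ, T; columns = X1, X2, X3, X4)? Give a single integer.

Dimensional matrix (M×Θ×T by X1×X2×X3×X4):
  M: [-1 -1  2  0]
  Θ: [-1 -1  1  1]
  T: [ 0  0 -1  1]
Echelon form has 2 nonzero rows (pivots: X1,X3)

2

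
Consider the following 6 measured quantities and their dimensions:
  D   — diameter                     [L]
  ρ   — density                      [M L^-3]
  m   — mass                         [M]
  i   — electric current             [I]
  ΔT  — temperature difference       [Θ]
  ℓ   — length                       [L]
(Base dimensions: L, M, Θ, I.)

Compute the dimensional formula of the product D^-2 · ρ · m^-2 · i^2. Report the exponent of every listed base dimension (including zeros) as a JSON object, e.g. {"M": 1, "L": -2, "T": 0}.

Exponent matrix [L,M,Θ,I] × [D,ρ,m,i,ΔT,ℓ]:
  L: [ 1 -3  0  0  0  1]
  M: [ 0  1  1  0  0  0]
  Θ: [ 0  0  0  0  1  0]
  I: [ 0  0  0  1  0  0]
  [L]: (-2)·1+(1)·-3+(-2)·0+(2)·0 = -5
  [M]: (-2)·0+(1)·1+(-2)·1+(2)·0 = -1
  [Θ]: (-2)·0+(1)·0+(-2)·0+(2)·0 = 0
  [I]: (-2)·0+(1)·0+(-2)·0+(2)·1 = 2
⇒ L^-5 M^-1 I^2

{"L": -5, "M": -1, "Θ": 0, "I": 2}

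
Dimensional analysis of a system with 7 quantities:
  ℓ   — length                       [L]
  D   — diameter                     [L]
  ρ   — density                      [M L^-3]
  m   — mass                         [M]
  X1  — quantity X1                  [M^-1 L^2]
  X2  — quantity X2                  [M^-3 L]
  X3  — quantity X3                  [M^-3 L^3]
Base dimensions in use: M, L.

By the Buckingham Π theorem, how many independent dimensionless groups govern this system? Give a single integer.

5

Exponent matrix [M,L] × [ℓ,D,ρ,m,X1,X2,X3]:
  M: [ 0  0  1  1 -1 -3 -3]
  L: [ 1  1 -3  0  2  1  3]
RREF → pivots at {ℓ,ρ} ⇒ r = 2
n=7, r=2 ⇒ 5 dimensionless groups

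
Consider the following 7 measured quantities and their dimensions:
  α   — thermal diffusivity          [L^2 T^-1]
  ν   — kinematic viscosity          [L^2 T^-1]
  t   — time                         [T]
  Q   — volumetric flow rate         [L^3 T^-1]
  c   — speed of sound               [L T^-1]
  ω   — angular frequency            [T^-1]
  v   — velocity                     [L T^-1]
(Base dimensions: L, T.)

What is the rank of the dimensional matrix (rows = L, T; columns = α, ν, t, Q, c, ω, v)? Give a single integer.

2

Dimensional matrix (L×T by α×ν×t×Q×c×ω×v):
  L: [ 2  2  0  3  1  0  1]
  T: [-1 -1  1 -1 -1 -1 -1]
Echelon form has 2 nonzero rows (pivots: α,t)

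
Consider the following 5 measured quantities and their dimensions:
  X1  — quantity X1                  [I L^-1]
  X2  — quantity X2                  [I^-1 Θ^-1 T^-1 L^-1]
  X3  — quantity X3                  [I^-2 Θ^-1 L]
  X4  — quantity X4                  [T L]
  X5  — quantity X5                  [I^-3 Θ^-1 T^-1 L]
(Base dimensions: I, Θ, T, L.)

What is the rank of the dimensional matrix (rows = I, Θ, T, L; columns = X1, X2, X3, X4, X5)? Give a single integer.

Write exponents as rows I,Θ,T,L / cols X1,X2,X3,X4,X5:
  I: [ 1 -1 -2  0 -3]
  Θ: [ 0 -1 -1  0 -1]
  T: [ 0 -1  0  1 -1]
  L: [-1 -1  1  1  1]
Echelon form has 3 nonzero rows (pivots: X1,X2,X3)

3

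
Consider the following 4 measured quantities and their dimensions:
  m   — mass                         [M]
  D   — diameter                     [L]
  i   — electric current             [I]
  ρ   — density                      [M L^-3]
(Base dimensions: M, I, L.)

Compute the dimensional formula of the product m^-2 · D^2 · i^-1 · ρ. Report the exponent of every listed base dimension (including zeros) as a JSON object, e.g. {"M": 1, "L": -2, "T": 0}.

Dimensional matrix (M×I×L by m×D×i×ρ):
  M: [ 1  0  0  1]
  I: [ 0  0  1  0]
  L: [ 0  1  0 -3]
  [M]: (-2)·1+(2)·0+(-1)·0+(1)·1 = -1
  [I]: (-2)·0+(2)·0+(-1)·1+(1)·0 = -1
  [L]: (-2)·0+(2)·1+(-1)·0+(1)·-3 = -1
⇒ M^-1 I^-1 L^-1

{"M": -1, "I": -1, "L": -1}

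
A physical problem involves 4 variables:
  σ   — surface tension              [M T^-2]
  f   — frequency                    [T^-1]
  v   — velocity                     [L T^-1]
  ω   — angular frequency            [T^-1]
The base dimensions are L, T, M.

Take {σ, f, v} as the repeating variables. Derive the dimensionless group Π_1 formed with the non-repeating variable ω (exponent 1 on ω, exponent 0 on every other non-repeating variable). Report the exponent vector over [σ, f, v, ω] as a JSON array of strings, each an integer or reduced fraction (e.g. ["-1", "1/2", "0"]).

["0", "-1", "0", "1"]

Write exponents as rows L,T,M / cols σ,f,v,ω:
  L: [ 0  0  1  0]
  T: [-2 -1 -1 -1]
  M: [ 1  0  0  0]
Echelon form has 3 nonzero rows (pivots: σ,f,v)
Pivot set = {σ,f,v}, free = {ω}
RREF:
  r0: [   1    0    0    0]
  r1: [   0    1    0    1]
  r2: [   0    0    1    0]
Fix exponent of ω at 1; solve each RREF row for its pivot's exponent:
  r0: exp(σ) + (0)·1 = 0 ⇒ exp(σ) = 0
  r1: exp(f) + (1)·1 = 0 ⇒ exp(f) = -1
  r2: exp(v) + (0)·1 = 0 ⇒ exp(v) = 0
Π_1 = f^-1 · ω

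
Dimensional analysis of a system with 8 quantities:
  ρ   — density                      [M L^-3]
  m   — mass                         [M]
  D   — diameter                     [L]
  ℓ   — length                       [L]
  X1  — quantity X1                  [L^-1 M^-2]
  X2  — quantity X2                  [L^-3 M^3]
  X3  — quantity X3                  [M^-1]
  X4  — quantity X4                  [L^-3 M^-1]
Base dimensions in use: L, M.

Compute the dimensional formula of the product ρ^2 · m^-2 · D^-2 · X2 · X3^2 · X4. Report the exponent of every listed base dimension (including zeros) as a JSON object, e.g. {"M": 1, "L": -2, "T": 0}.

Write exponents as rows L,M / cols ρ,m,D,ℓ,X1,X2,X3,X4:
  L: [-3  0  1  1 -1 -3  0 -3]
  M: [ 1  1  0  0 -2  3 -1 -1]
  [L]: (2)·-3+(-2)·0+(-2)·1+(1)·-3+(2)·0+(1)·-3 = -14
  [M]: (2)·1+(-2)·1+(-2)·0+(1)·3+(2)·-1+(1)·-1 = 0
⇒ L^-14

{"L": -14, "M": 0}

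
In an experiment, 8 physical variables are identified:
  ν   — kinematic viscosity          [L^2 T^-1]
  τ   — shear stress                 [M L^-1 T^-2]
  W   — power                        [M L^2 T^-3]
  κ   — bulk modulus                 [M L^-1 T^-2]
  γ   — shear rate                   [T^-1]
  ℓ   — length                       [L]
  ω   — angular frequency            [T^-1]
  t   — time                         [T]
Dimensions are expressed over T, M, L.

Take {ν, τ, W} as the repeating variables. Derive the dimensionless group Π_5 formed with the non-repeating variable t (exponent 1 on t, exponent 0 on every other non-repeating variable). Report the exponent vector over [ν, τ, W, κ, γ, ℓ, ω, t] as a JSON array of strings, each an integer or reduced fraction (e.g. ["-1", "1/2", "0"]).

Dimensional matrix (T×M×L by ν×τ×W×κ×γ×ℓ×ω×t):
  T: [-1 -2 -3 -2 -1  0 -1  1]
  M: [ 0  1  1  1  0  0  0  0]
  L: [ 2 -1  2 -1  0  1  0  0]
Row reduction gives pivot columns ν,τ,W; rank = 3
Repeat: ν,τ,W; free: κ,γ,ℓ,ω,t
RREF:
  r0: [   1    0    0    0    3   -1    3   -3]
  r1: [   0    1    0    1    2   -1    2   -2]
  r2: [   0    0    1    0   -2    1   -2    2]
Fix exponent of t at 1, κ at 0, γ at 0, ℓ at 0, ω at 0; solve each RREF row for its pivot's exponent:
  r0: exp(ν) + (-3)·1 = 0 ⇒ exp(ν) = 3
  r1: exp(τ) + (-2)·1 = 0 ⇒ exp(τ) = 2
  r2: exp(W) + (2)·1 = 0 ⇒ exp(W) = -2
Π_5 = ν^3 · τ^2 · W^-2 · t

["3", "2", "-2", "0", "0", "0", "0", "1"]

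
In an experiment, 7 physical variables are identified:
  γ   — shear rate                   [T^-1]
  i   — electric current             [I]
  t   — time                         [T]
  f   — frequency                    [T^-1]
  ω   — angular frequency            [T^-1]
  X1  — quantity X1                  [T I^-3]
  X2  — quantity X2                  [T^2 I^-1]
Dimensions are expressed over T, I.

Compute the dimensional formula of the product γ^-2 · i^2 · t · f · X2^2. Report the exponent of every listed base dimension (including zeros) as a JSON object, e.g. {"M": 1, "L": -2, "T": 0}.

Dimensional matrix (T×I by γ×i×t×f×ω×X1×X2):
  T: [-1  0  1 -1 -1  1  2]
  I: [ 0  1  0  0  0 -3 -1]
  [T]: (-2)·-1+(2)·0+(1)·1+(1)·-1+(2)·2 = 6
  [I]: (-2)·0+(2)·1+(1)·0+(1)·0+(2)·-1 = 0
⇒ T^6

{"T": 6, "I": 0}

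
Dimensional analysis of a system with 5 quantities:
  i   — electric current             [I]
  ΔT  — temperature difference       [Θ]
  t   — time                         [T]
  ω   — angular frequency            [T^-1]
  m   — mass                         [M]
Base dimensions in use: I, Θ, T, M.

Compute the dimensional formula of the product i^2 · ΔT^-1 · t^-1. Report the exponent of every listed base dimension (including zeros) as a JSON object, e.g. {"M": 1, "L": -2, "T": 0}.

{"I": 2, "Θ": -1, "T": -1, "M": 0}

Write exponents as rows I,Θ,T,M / cols i,ΔT,t,ω,m:
  I: [ 1  0  0  0  0]
  Θ: [ 0  1  0  0  0]
  T: [ 0  0  1 -1  0]
  M: [ 0  0  0  0  1]
  [I]: (2)·1+(-1)·0+(-1)·0 = 2
  [Θ]: (2)·0+(-1)·1+(-1)·0 = -1
  [T]: (2)·0+(-1)·0+(-1)·1 = -1
  [M]: (2)·0+(-1)·0+(-1)·0 = 0
⇒ I^2 Θ^-1 T^-1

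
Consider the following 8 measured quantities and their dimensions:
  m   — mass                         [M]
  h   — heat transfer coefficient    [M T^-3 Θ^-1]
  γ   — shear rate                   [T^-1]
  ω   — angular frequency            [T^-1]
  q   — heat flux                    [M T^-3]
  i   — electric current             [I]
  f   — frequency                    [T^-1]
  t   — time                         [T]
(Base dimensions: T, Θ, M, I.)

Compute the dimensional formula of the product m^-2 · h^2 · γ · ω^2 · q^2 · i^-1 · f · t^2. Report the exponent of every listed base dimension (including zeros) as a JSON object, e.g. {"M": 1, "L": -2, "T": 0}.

{"T": -14, "Θ": -2, "M": 2, "I": -1}

Dimensional matrix (T×Θ×M×I by m×h×γ×ω×q×i×f×t):
  T: [ 0 -3 -1 -1 -3  0 -1  1]
  Θ: [ 0 -1  0  0  0  0  0  0]
  M: [ 1  1  0  0  1  0  0  0]
  I: [ 0  0  0  0  0  1  0  0]
  [T]: (-2)·0+(2)·-3+(1)·-1+(2)·-1+(2)·-3+(-1)·0+(1)·-1+(2)·1 = -14
  [Θ]: (-2)·0+(2)·-1+(1)·0+(2)·0+(2)·0+(-1)·0+(1)·0+(2)·0 = -2
  [M]: (-2)·1+(2)·1+(1)·0+(2)·0+(2)·1+(-1)·0+(1)·0+(2)·0 = 2
  [I]: (-2)·0+(2)·0+(1)·0+(2)·0+(2)·0+(-1)·1+(1)·0+(2)·0 = -1
⇒ T^-14 Θ^-2 M^2 I^-1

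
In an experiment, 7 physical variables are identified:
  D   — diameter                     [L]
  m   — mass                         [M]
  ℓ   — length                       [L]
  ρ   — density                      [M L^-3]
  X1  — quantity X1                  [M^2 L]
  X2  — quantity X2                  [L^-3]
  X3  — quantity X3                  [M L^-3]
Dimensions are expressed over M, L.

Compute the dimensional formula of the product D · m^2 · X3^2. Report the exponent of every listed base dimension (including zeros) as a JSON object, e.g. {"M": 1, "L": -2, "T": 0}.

Exponent matrix [M,L] × [D,m,ℓ,ρ,X1,X2,X3]:
  M: [ 0  1  0  1  2  0  1]
  L: [ 1  0  1 -3  1 -3 -3]
  [M]: (1)·0+(2)·1+(2)·1 = 4
  [L]: (1)·1+(2)·0+(2)·-3 = -5
⇒ M^4 L^-5

{"M": 4, "L": -5}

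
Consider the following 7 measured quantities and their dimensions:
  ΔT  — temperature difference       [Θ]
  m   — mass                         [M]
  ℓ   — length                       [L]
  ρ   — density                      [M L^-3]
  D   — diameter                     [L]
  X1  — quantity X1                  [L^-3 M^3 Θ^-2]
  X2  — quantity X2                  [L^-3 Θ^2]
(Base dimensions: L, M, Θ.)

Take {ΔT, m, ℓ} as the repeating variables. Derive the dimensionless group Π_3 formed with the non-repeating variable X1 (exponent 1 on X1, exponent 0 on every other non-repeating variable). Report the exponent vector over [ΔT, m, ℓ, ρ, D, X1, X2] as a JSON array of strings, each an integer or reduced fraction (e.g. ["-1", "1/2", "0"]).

["2", "-3", "3", "0", "0", "1", "0"]

Exponent matrix [L,M,Θ] × [ΔT,m,ℓ,ρ,D,X1,X2]:
  L: [ 0  0  1 -3  1 -3 -3]
  M: [ 0  1  0  1  0  3  0]
  Θ: [ 1  0  0  0  0 -2  2]
RREF → pivots at {ΔT,m,ℓ} ⇒ r = 3
Pivot set = {ΔT,m,ℓ}, free = {ρ,D,X1,X2}
RREF:
  r0: [   1    0    0    0    0   -2    2]
  r1: [   0    1    0    1    0    3    0]
  r2: [   0    0    1   -3    1   -3   -3]
Fix exponent of X1 at 1, ρ at 0, D at 0, X2 at 0; solve each RREF row for its pivot's exponent:
  r0: exp(ΔT) + (-2)·1 = 0 ⇒ exp(ΔT) = 2
  r1: exp(m) + (3)·1 = 0 ⇒ exp(m) = -3
  r2: exp(ℓ) + (-3)·1 = 0 ⇒ exp(ℓ) = 3
Π_3 = ΔT^2 · m^-3 · ℓ^3 · X1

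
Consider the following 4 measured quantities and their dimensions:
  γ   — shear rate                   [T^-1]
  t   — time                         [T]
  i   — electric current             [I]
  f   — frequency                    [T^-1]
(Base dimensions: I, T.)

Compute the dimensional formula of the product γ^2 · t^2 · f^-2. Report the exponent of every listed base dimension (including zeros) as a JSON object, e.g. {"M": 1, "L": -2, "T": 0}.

{"I": 0, "T": 2}

Dimensional matrix (I×T by γ×t×i×f):
  I: [ 0  0  1  0]
  T: [-1  1  0 -1]
  [I]: (2)·0+(2)·0+(-2)·0 = 0
  [T]: (2)·-1+(2)·1+(-2)·-1 = 2
⇒ T^2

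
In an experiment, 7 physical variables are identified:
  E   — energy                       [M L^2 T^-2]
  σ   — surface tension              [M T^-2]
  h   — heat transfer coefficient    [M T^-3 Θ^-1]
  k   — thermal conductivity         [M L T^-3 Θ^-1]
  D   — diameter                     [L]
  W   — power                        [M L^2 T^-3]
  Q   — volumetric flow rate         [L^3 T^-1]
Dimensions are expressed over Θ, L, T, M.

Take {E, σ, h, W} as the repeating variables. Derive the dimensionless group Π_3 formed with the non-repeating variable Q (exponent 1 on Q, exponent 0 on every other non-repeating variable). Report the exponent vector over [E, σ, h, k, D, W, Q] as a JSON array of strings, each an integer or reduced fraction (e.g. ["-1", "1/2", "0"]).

Dimensional matrix (Θ×L×T×M by E×σ×h×k×D×W×Q):
  Θ: [ 0  0 -1 -1  0  0  0]
  L: [ 2  0  0  1  1  2  3]
  T: [-2 -2 -3 -3  0 -3 -1]
  M: [ 1  1  1  1  0  1  0]
Echelon form has 4 nonzero rows (pivots: E,σ,h,W)
Repeat: E,σ,h,W; free: k,D,Q
RREF:
  r0: [   1    0    0  1/2  1/2    0  1/2]
  r1: [   0    1    0 -1/2 -1/2    0 -3/2]
  r2: [   0    0    1    1    0    0    0]
  r3: [   0    0    0    0    0    1    1]
Fix exponent of Q at 1, k at 0, D at 0; solve each RREF row for its pivot's exponent:
  r0: exp(E) + (1/2)·1 = 0 ⇒ exp(E) = -1/2
  r1: exp(σ) + (-3/2)·1 = 0 ⇒ exp(σ) = 3/2
  r2: exp(h) + (0)·1 = 0 ⇒ exp(h) = 0
  r3: exp(W) + (1)·1 = 0 ⇒ exp(W) = -1
Π_3 = E^(-1/2) · σ^(3/2) · W^-1 · Q

["-1/2", "3/2", "0", "0", "0", "-1", "1"]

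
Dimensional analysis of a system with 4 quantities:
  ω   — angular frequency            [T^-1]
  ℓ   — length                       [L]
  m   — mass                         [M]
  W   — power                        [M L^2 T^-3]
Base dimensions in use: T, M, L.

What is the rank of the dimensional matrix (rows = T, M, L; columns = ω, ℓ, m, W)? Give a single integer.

Dimensional matrix (T×M×L by ω×ℓ×m×W):
  T: [-1  0  0 -3]
  M: [ 0  0  1  1]
  L: [ 0  1  0  2]
RREF → pivots at {ω,ℓ,m} ⇒ r = 3

3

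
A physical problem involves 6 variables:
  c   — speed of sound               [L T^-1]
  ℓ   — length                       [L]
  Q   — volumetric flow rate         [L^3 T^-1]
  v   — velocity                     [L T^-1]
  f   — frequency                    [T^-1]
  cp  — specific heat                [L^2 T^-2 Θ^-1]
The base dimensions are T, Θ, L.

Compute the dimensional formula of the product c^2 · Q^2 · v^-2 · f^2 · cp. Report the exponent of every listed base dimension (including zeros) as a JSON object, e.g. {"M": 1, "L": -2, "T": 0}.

Write exponents as rows T,Θ,L / cols c,ℓ,Q,v,f,cp:
  T: [-1  0 -1 -1 -1 -2]
  Θ: [ 0  0  0  0  0 -1]
  L: [ 1  1  3  1  0  2]
  [T]: (2)·-1+(2)·-1+(-2)·-1+(2)·-1+(1)·-2 = -6
  [Θ]: (2)·0+(2)·0+(-2)·0+(2)·0+(1)·-1 = -1
  [L]: (2)·1+(2)·3+(-2)·1+(2)·0+(1)·2 = 8
⇒ T^-6 Θ^-1 L^8

{"T": -6, "Θ": -1, "L": 8}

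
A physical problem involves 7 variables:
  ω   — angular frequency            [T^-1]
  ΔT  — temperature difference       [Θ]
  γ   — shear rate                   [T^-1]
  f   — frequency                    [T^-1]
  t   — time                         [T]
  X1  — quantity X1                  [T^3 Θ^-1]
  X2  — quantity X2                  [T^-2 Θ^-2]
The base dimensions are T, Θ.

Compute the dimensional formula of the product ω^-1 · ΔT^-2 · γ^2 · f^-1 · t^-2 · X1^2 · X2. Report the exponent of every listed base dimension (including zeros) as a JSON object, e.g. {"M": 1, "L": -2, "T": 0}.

Exponent matrix [T,Θ] × [ω,ΔT,γ,f,t,X1,X2]:
  T: [-1  0 -1 -1  1  3 -2]
  Θ: [ 0  1  0  0  0 -1 -2]
  [T]: (-1)·-1+(-2)·0+(2)·-1+(-1)·-1+(-2)·1+(2)·3+(1)·-2 = 2
  [Θ]: (-1)·0+(-2)·1+(2)·0+(-1)·0+(-2)·0+(2)·-1+(1)·-2 = -6
⇒ T^2 Θ^-6

{"T": 2, "Θ": -6}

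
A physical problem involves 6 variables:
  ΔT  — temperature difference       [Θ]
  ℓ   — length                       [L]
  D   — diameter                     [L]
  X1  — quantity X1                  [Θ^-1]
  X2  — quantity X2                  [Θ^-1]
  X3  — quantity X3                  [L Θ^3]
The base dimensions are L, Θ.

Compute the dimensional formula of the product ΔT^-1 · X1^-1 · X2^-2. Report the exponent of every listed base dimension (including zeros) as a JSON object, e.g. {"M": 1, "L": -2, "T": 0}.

Dimensional matrix (L×Θ by ΔT×ℓ×D×X1×X2×X3):
  L: [ 0  1  1  0  0  1]
  Θ: [ 1  0  0 -1 -1  3]
  [L]: (-1)·0+(-1)·0+(-2)·0 = 0
  [Θ]: (-1)·1+(-1)·-1+(-2)·-1 = 2
⇒ Θ^2

{"L": 0, "Θ": 2}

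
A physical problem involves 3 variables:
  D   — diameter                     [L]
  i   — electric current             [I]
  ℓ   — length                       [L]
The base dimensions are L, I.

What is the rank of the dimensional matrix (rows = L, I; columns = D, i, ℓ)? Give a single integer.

2

Exponent matrix [L,I] × [D,i,ℓ]:
  L: [ 1  0  1]
  I: [ 0  1  0]
RREF → pivots at {D,i} ⇒ r = 2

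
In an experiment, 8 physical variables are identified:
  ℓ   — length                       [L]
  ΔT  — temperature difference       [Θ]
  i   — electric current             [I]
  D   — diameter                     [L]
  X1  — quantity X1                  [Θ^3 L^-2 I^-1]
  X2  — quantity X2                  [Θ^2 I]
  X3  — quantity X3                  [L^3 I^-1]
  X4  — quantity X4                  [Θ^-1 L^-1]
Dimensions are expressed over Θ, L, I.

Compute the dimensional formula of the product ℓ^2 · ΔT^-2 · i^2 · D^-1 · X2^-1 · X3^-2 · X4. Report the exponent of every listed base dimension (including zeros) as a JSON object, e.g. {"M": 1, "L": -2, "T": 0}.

Exponent matrix [Θ,L,I] × [ℓ,ΔT,i,D,X1,X2,X3,X4]:
  Θ: [ 0  1  0  0  3  2  0 -1]
  L: [ 1  0  0  1 -2  0  3 -1]
  I: [ 0  0  1  0 -1  1 -1  0]
  [Θ]: (2)·0+(-2)·1+(2)·0+(-1)·0+(-1)·2+(-2)·0+(1)·-1 = -5
  [L]: (2)·1+(-2)·0+(2)·0+(-1)·1+(-1)·0+(-2)·3+(1)·-1 = -6
  [I]: (2)·0+(-2)·0+(2)·1+(-1)·0+(-1)·1+(-2)·-1+(1)·0 = 3
⇒ Θ^-5 L^-6 I^3

{"Θ": -5, "L": -6, "I": 3}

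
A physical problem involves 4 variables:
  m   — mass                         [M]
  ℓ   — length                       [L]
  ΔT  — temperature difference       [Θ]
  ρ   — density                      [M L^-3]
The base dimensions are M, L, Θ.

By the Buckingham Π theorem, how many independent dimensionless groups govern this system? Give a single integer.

Exponent matrix [M,L,Θ] × [m,ℓ,ΔT,ρ]:
  M: [ 1  0  0  1]
  L: [ 0  1  0 -3]
  Θ: [ 0  0  1  0]
RREF → pivots at {m,ℓ,ΔT} ⇒ r = 3
4 vars − rank 3 = 1 Π group

1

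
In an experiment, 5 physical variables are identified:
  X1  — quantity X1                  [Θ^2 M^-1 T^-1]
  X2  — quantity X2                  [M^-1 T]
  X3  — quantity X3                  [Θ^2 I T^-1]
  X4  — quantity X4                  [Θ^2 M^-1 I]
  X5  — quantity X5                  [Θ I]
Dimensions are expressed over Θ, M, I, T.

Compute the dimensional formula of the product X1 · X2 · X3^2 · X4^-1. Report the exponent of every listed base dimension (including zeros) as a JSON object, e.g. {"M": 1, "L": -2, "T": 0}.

Exponent matrix [Θ,M,I,T] × [X1,X2,X3,X4,X5]:
  Θ: [ 2  0  2  2  1]
  M: [-1 -1  0 -1  0]
  I: [ 0  0  1  1  1]
  T: [-1  1 -1  0  0]
  [Θ]: (1)·2+(1)·0+(2)·2+(-1)·2 = 4
  [M]: (1)·-1+(1)·-1+(2)·0+(-1)·-1 = -1
  [I]: (1)·0+(1)·0+(2)·1+(-1)·1 = 1
  [T]: (1)·-1+(1)·1+(2)·-1+(-1)·0 = -2
⇒ Θ^4 M^-1 I T^-2

{"Θ": 4, "M": -1, "I": 1, "T": -2}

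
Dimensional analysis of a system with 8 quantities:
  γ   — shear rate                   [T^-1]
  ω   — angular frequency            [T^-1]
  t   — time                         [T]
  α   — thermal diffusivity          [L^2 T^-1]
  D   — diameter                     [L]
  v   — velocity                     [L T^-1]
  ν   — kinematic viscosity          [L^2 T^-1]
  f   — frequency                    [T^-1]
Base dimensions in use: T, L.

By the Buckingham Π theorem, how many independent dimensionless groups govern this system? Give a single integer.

6

Write exponents as rows T,L / cols γ,ω,t,α,D,v,ν,f:
  T: [-1 -1  1 -1  0 -1 -1 -1]
  L: [ 0  0  0  2  1  1  2  0]
Echelon form has 2 nonzero rows (pivots: γ,α)
8 vars − rank 2 = 6 Π groups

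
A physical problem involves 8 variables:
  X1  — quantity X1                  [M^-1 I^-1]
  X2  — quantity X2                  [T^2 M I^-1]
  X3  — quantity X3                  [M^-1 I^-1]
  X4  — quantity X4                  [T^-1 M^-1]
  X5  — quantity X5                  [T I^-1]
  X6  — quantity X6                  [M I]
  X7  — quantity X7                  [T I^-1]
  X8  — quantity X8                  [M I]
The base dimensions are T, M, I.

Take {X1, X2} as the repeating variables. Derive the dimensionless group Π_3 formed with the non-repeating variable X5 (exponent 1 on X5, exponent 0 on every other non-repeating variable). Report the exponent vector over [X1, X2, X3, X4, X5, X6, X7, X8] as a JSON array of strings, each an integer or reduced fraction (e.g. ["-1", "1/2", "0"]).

Exponent matrix [T,M,I] × [X1,X2,X3,X4,X5,X6,X7,X8]:
  T: [ 0  2  0 -1  1  0  1  0]
  M: [-1  1 -1 -1  0  1  0  1]
  I: [-1 -1 -1  0 -1  1 -1  1]
RREF → pivots at {X1,X2} ⇒ r = 2
Repeat: X1,X2; free: X3,X4,X5,X6,X7,X8
RREF:
  r0: [   1    0    1  1/2  1/2   -1  1/2   -1]
  r1: [   0    1    0 -1/2  1/2    0  1/2    0]
  r2: [   0    0    0    0    0    0    0    0]
Fix exponent of X5 at 1, X3 at 0, X4 at 0, X6 at 0, X7 at 0, X8 at 0; solve each RREF row for its pivot's exponent:
  r0: exp(X1) + (1/2)·1 = 0 ⇒ exp(X1) = -1/2
  r1: exp(X2) + (1/2)·1 = 0 ⇒ exp(X2) = -1/2
Π_3 = X1^(-1/2) · X2^(-1/2) · X5

["-1/2", "-1/2", "0", "0", "1", "0", "0", "0"]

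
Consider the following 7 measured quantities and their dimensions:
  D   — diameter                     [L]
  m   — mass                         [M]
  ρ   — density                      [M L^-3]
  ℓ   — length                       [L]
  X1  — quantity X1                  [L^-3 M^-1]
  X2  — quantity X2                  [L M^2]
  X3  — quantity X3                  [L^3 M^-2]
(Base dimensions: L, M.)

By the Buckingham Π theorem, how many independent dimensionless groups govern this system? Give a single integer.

5

Exponent matrix [L,M] × [D,m,ρ,ℓ,X1,X2,X3]:
  L: [ 1  0 -3  1 -3  1  3]
  M: [ 0  1  1  0 -1  2 -2]
Row reduction gives pivot columns D,m; rank = 2
7 vars − rank 2 = 5 Π groups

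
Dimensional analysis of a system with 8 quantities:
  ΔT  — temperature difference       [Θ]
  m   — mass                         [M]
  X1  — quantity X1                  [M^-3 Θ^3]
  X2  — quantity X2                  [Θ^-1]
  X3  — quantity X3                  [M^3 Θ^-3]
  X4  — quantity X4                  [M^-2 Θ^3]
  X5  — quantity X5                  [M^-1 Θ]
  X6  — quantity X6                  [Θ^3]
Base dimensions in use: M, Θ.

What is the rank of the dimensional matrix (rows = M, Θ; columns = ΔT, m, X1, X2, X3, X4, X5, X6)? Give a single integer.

Exponent matrix [M,Θ] × [ΔT,m,X1,X2,X3,X4,X5,X6]:
  M: [ 0  1 -3  0  3 -2 -1  0]
  Θ: [ 1  0  3 -1 -3  3  1  3]
Row reduction gives pivot columns ΔT,m; rank = 2

2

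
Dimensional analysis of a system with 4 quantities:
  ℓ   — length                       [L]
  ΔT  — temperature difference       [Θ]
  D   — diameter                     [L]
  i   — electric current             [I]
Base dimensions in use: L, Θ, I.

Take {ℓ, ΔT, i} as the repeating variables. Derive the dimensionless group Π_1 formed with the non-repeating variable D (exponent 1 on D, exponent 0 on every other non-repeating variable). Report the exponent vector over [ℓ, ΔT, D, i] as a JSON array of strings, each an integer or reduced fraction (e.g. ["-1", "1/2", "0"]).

["-1", "0", "1", "0"]

Dimensional matrix (L×Θ×I by ℓ×ΔT×D×i):
  L: [ 1  0  1  0]
  Θ: [ 0  1  0  0]
  I: [ 0  0  0  1]
RREF → pivots at {ℓ,ΔT,i} ⇒ r = 3
Repeat: ℓ,ΔT,i; free: D
RREF:
  r0: [   1    0    1    0]
  r1: [   0    1    0    0]
  r2: [   0    0    0    1]
Fix exponent of D at 1; solve each RREF row for its pivot's exponent:
  r0: exp(ℓ) + (1)·1 = 0 ⇒ exp(ℓ) = -1
  r1: exp(ΔT) + (0)·1 = 0 ⇒ exp(ΔT) = 0
  r2: exp(i) + (0)·1 = 0 ⇒ exp(i) = 0
Π_1 = ℓ^-1 · D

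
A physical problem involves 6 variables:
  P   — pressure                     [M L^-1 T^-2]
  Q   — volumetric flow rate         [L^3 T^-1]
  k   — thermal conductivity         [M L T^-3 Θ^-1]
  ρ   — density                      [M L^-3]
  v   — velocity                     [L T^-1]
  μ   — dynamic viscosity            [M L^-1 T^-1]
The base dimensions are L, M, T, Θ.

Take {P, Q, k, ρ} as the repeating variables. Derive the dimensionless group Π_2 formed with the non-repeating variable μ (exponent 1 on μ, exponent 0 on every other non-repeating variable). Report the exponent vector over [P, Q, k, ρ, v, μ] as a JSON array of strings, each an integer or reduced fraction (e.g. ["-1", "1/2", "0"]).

Write exponents as rows L,M,T,Θ / cols P,Q,k,ρ,v,μ:
  L: [-1  3  1 -3  1 -1]
  M: [ 1  0  1  1  0  1]
  T: [-2 -1 -3  0 -1 -1]
  Θ: [ 0  0 -1  0  0  0]
RREF → pivots at {P,Q,k,ρ} ⇒ r = 4
Pivot set = {P,Q,k,ρ}, free = {v,μ}
RREF:
  r0: [   1    0    0    0  1/2  1/4]
  r1: [   0    1    0    0    0  1/2]
  r2: [   0    0    1    0    0    0]
  r3: [   0    0    0    1 -1/2  3/4]
Fix exponent of μ at 1, v at 0; solve each RREF row for its pivot's exponent:
  r0: exp(P) + (1/4)·1 = 0 ⇒ exp(P) = -1/4
  r1: exp(Q) + (1/2)·1 = 0 ⇒ exp(Q) = -1/2
  r2: exp(k) + (0)·1 = 0 ⇒ exp(k) = 0
  r3: exp(ρ) + (3/4)·1 = 0 ⇒ exp(ρ) = -3/4
Π_2 = P^(-1/4) · Q^(-1/2) · ρ^(-3/4) · μ

["-1/4", "-1/2", "0", "-3/4", "0", "1"]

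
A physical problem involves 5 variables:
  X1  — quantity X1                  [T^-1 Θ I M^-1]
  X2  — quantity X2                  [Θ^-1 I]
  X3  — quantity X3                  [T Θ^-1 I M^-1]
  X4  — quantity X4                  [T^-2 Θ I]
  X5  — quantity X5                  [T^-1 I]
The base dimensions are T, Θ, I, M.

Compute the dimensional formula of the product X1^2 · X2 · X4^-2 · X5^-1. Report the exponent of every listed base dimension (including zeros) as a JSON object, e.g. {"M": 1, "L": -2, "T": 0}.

{"T": 3, "Θ": -1, "I": 0, "M": -2}

Write exponents as rows T,Θ,I,M / cols X1,X2,X3,X4,X5:
  T: [-1  0  1 -2 -1]
  Θ: [ 1 -1 -1  1  0]
  I: [ 1  1  1  1  1]
  M: [-1  0 -1  0  0]
  [T]: (2)·-1+(1)·0+(-2)·-2+(-1)·-1 = 3
  [Θ]: (2)·1+(1)·-1+(-2)·1+(-1)·0 = -1
  [I]: (2)·1+(1)·1+(-2)·1+(-1)·1 = 0
  [M]: (2)·-1+(1)·0+(-2)·0+(-1)·0 = -2
⇒ T^3 Θ^-1 M^-2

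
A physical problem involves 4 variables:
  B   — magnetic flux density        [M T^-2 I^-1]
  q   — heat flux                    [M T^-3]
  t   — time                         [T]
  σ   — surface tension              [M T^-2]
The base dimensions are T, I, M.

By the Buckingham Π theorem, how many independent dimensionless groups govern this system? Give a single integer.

1

Dimensional matrix (T×I×M by B×q×t×σ):
  T: [-2 -3  1 -2]
  I: [-1  0  0  0]
  M: [ 1  1  0  1]
Row reduction gives pivot columns B,q,t; rank = 3
n=4, r=3 ⇒ 1 dimensionless group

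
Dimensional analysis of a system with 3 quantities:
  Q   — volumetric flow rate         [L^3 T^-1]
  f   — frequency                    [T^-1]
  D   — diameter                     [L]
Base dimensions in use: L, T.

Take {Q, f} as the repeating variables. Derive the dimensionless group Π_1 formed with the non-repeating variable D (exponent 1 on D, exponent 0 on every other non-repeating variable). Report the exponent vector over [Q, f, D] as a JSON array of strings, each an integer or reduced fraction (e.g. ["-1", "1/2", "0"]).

Exponent matrix [L,T] × [Q,f,D]:
  L: [ 3  0  1]
  T: [-1 -1  0]
Echelon form has 2 nonzero rows (pivots: Q,f)
Pivot set = {Q,f}, free = {D}
RREF:
  r0: [   1    0  1/3]
  r1: [   0    1 -1/3]
Fix exponent of D at 1; solve each RREF row for its pivot's exponent:
  r0: exp(Q) + (1/3)·1 = 0 ⇒ exp(Q) = -1/3
  r1: exp(f) + (-1/3)·1 = 0 ⇒ exp(f) = 1/3
Π_1 = Q^(-1/3) · f^(1/3) · D

["-1/3", "1/3", "1"]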